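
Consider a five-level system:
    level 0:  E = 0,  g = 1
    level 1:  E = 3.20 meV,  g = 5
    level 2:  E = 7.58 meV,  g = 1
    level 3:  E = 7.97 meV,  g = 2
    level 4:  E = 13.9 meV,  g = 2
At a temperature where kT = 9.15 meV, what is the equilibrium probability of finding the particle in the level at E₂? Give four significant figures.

0.07004

Eᵢ/kT = 0, 0.349727, 0.828415, 0.871038, 1.51913.
Z = Σ gᵢe^(−Eᵢ/kT) = 1·e^(−0) + 5·e^(−0.349727) + 1·e^(−0.828415) + 2·e^(−0.871038) + 2·e^(−1.51913) = 1.00000 + 3.52440 + 0.436741 + 0.837034 + 0.437804 = 6.23598.
P₂ = g₂ e^(−E₂/kT) / Z = 0.436741/6.23598 = 0.07004.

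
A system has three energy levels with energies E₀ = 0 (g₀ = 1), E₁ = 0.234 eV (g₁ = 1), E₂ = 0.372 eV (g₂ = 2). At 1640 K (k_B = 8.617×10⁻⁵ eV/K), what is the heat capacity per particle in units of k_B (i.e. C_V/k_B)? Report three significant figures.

k_BT = 8.617×10⁻⁵ × 1640 K = 0.14132 eV.
Eᵢ/kT = 0, 1.6558, 2.6323.
Z = Σ gᵢe^(−Eᵢ/kT) = 1·e^(−0) + 1·e^(−1.6558) + 2·e^(−2.6323) = 1.0000 + 0.19094 + 0.14383 = 1.3348.
⟨E⟩ = 0.073558 eV, ⟨E²⟩ = 0.022744 eV².
C_V/k_B = (⟨E²⟩ − ⟨E⟩²)/(kT)² = (0.022744 − 0.0054108)/0.019971 = 0.868.

0.868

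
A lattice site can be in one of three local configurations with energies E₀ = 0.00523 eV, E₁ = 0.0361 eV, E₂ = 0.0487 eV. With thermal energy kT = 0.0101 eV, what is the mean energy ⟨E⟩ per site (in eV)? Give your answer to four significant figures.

0.007154 eV

Eᵢ/kT = 0.517822, 3.57426, 4.82178.
Z = Σ e^(−Eᵢ/kT) = e^(−0.517822) + e^(−3.57426) + e^(−4.82178) = 0.595817 + 0.0280362 + 0.00805244 = 0.631906.
⟨E⟩ = Σ Eᵢ e^(−Eᵢ/kT) / Z = (0.00523·0.595817 + 0.0361·0.0280362 + 0.0487·0.00805244) / 0.631906 = 0.007154 eV.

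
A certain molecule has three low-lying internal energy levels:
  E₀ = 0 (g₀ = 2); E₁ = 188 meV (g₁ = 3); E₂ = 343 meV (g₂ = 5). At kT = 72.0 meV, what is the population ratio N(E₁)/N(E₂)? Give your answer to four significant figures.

5.165

n₁/n₂ = (g₁/g₂) exp[−(E₁−E₂)/kT] = (3/5) × exp(−(-155 meV)/(72.0 meV)) = (3/5) × exp(2.15278) = 5.165.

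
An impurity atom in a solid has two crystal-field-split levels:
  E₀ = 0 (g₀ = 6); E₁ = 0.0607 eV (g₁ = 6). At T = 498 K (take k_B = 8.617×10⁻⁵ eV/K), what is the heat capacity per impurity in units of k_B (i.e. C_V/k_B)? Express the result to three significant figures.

0.315

k_BT = 8.617×10⁻⁵ × 498 K = 0.042913 eV.
Eᵢ/kT = 0, 1.4145.
Z = Σ gᵢe^(−Eᵢ/kT) = 6·e^(−0) + 6·e^(−1.4145) = 6.0000 + 1.4583 = 7.4583.
⟨E⟩ = 0.011868 eV, ⟨E²⟩ = 0.00072042 eV².
C_V/k_B = (⟨E²⟩ − ⟨E⟩²)/(kT)² = (0.00072042 − 0.00014085)/0.0018415 = 0.315.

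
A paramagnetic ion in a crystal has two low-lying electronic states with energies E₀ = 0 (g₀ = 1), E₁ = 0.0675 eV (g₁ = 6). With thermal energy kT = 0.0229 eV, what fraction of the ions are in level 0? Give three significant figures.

0.761

Eᵢ/kT = 0, 2.9476.
Z = Σ gᵢe^(−Eᵢ/kT) = 1·e^(−0) + 6·e^(−2.9476) = 1.0000 + 0.31479 = 1.3148.
P₀ = g₀ e^(−E₀/kT) / Z = 1.0000/1.3148 = 0.761.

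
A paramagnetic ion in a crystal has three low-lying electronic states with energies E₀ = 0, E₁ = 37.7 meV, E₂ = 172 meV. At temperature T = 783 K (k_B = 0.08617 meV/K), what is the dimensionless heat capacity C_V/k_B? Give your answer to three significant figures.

k_BT = 0.08617 × 783 K = 67.471 meV.
Eᵢ/kT = 0, 0.55876, 2.5492.
Z = Σ e^(−Eᵢ/kT) = e^(−0) + e^(−0.55876) + e^(−2.5492) = 1.0000 + 0.57192 + 0.078144 = 1.6501.
⟨E⟩ = 21.212 meV, ⟨E²⟩ = 1893.6 meV².
C_V/k_B = (⟨E²⟩ − ⟨E⟩²)/(kT)² = (1893.6 − 449.95)/4552.3 = 0.317.

0.317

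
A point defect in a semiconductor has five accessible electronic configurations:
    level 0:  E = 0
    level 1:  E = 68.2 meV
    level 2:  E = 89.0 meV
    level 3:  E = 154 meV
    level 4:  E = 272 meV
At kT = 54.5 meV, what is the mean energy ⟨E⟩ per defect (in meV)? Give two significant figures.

31 meV

Eᵢ/kT = 0, 1.251, 1.633, 2.826, 4.991.
Z = Σ e^(−Eᵢ/kT) = e^(−0) + e^(−1.251) + e^(−1.633) + e^(−2.826) + e^(−4.991) = 1.000 + 0.2862 + 0.1953 + 0.05925 + 0.006799 = 1.548.
⟨E⟩ = Σ Eᵢ e^(−Eᵢ/kT) / Z = (0·1.000 + 68.2·0.2862 + 89.0·0.1953 + 154·0.05925 + 272·0.006799) / 1.548 = 31 meV.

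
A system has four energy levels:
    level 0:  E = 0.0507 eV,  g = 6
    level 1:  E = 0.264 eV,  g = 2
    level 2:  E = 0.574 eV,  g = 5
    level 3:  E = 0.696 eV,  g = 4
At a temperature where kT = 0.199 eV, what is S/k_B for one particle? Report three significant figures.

2.28

Eᵢ/kT = 0.25477, 1.3266, 2.8844, 3.4975.
Z = Σ gᵢe^(−Eᵢ/kT) = 6·e^(−0.25477) + 2·e^(−1.3266) + 5·e^(−2.8844) + 4·e^(−3.4975) = 4.6506 + 0.53076 + 0.27944 + 0.12109 = 5.5819.
⟨E⟩ = Σ EᵢPᵢ = 0.11118 eV.
S/k_B = ln Z + ⟨E⟩/kT = ln(5.5819) + 0.11118/0.199 = 1.7195 + 0.55869 = 2.28.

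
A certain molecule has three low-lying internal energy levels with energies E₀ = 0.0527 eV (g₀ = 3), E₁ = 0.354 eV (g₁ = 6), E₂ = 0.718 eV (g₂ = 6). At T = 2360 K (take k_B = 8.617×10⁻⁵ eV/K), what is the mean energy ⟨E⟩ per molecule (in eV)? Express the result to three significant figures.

k_BT = 8.617×10⁻⁵ × 2360 K = 0.20336 eV.
Eᵢ/kT = 0.25915, 1.7408, 3.5307.
Z = Σ gᵢe^(−Eᵢ/kT) = 3·e^(−0.25915) + 6·e^(−1.7408) + 6·e^(−3.5307) = 2.3151 + 1.0523 + 0.17571 = 3.5431.
⟨E⟩ = Σ Eᵢ gᵢe^(−Eᵢ/kT) / Z = (0.0527·2.3151 + 0.354·1.0523 + 0.718·0.17571) / 3.5431 = 0.175 eV.

0.175 eV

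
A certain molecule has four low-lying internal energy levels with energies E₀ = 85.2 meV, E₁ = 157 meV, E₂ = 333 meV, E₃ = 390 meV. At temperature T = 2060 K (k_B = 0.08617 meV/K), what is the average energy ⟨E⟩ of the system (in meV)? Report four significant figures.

163.5 meV

k_BT = 0.08617 × 2060 K = 177.510 meV.
Eᵢ/kT = 0.479973, 0.884457, 1.87595, 2.19706.
Z = Σ e^(−Eᵢ/kT) = e^(−0.479973) + e^(−0.884457) + e^(−1.87595) + e^(−2.19706) = 0.618800 + 0.412938 + 0.153209 + 0.111129 = 1.29608.
⟨E⟩ = Σ Eᵢ e^(−Eᵢ/kT) / Z = (85.2·0.618800 + 157·0.412938 + 333·0.153209 + 390·0.111129) / 1.29608 = 163.5 meV.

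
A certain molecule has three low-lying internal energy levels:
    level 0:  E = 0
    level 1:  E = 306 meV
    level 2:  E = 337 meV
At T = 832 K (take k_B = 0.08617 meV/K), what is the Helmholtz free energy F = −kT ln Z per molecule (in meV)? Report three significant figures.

k_BT = 0.08617 × 832 K = 71.693 meV.
Eᵢ/kT = 0, 4.2682, 4.7006.
Z = Σ e^(−Eᵢ/kT) = e^(−0) + e^(−4.2682) + e^(−4.7006) = 1.0000 + 0.014007 + 0.0090898 = 1.0231.
F = −kT ln Z = −71.693 × ln(1.0231) = −71.693 × 0.022837 = -1.64 meV.

-1.64 meV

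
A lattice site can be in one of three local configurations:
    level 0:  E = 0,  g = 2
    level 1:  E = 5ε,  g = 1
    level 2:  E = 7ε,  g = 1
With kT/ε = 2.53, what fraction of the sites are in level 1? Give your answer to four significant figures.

0.06295

Eᵢ/kT = 0, 1.97628, 2.76680.
Z = Σ gᵢe^(−Eᵢ/kT) = 2·e^(−0) + 1·e^(−1.97628) + 1·e^(−2.76680) = 2.00000 + 0.138584 + 0.0628628 = 2.20145.
P₁ = g₁ e^(−E₁/kT) / Z = 0.138584/2.20145 = 0.06295.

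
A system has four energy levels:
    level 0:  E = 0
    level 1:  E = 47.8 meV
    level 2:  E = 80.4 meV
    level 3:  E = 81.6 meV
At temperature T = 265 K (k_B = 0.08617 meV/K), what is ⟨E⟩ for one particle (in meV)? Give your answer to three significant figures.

k_BT = 0.08617 × 265 K = 22.835 meV.
Eᵢ/kT = 0, 2.0933, 3.5209, 3.5735.
Z = Σ e^(−Eᵢ/kT) = e^(−0) + e^(−2.0933) + e^(−3.5209) + e^(−3.5735) = 1.0000 + 0.12328 + 0.029573 + 0.028057 = 1.1809.
⟨E⟩ = Σ Eᵢ e^(−Eᵢ/kT) / Z = (0·1.0000 + 47.8·0.12328 + 80.4·0.029573 + 81.6·0.028057) / 1.1809 = 8.94 meV.

8.94 meV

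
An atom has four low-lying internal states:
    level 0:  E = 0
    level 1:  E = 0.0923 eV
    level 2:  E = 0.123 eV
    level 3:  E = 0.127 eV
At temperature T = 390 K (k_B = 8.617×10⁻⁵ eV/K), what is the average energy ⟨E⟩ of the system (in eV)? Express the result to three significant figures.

0.0108 eV

k_BT = 8.617×10⁻⁵ × 390 K = 0.033606 eV.
Eᵢ/kT = 0, 2.7465, 3.6601, 3.7791.
Z = Σ e^(−Eᵢ/kT) = e^(−0) + e^(−2.7465) + e^(−3.6601) + e^(−3.7791) = 1.0000 + 0.064152 + 0.025730 + 0.022843 = 1.1127.
⟨E⟩ = Σ Eᵢ e^(−Eᵢ/kT) / Z = (0·1.0000 + 0.0923·0.064152 + 0.123·0.025730 + 0.127·0.022843) / 1.1127 = 0.0108 eV.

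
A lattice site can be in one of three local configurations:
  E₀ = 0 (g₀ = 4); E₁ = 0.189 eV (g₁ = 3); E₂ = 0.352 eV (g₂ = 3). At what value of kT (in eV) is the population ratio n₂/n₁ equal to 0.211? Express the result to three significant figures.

n₂/n₁ = (g₂/g₁) exp[−(E₂−E₁)/kT] = 0.211.
⇒ (E₂−E₁)/kT = ln((3/3)/0.211) = ln(4.7393) = 1.5559.
kT = 0.163 eV / 1.5559 = 0.105 eV.

0.105 eV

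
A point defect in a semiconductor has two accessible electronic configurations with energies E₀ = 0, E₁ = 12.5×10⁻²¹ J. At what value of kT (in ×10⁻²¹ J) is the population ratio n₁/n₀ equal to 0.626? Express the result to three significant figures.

26.7 ×10⁻²¹ J

n₁/n₀ = exp[−(E₁−E₀)/kT] = 0.626.
⇒ (E₁−E₀)/kT = ln(1/0.626) = ln(1.5974) = 0.46838.
kT = 12.5 ×10⁻²¹ J / 0.46838 = 26.7 ×10⁻²¹ J.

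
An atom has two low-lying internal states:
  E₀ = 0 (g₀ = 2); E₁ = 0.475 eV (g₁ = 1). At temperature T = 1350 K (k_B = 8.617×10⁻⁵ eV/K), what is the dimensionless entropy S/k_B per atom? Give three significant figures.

k_BT = 8.617×10⁻⁵ × 1350 K = 0.11633 eV.
Eᵢ/kT = 0, 4.0832.
Z = Σ gᵢe^(−Eᵢ/kT) = 2·e^(−0) + 1·e^(−4.0832) = 2.0000 + 0.016853 = 2.0169.
⟨E⟩ = Σ EᵢPᵢ = 0.0039690 eV.
S/k_B = ln Z + ⟨E⟩/kT = ln(2.0169) + 0.0039690/0.11633 = 0.70156 + 0.034118 = 0.736.

0.736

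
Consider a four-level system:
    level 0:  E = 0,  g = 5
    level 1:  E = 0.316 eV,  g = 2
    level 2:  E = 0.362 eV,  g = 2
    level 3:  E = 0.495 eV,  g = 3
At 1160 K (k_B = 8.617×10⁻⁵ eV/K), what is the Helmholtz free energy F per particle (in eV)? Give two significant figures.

k_BT = 8.617×10⁻⁵ × 1160 K = 0.09996 eV.
Eᵢ/kT = 0, 3.161, 3.621, 4.952.
Z = Σ gᵢe^(−Eᵢ/kT) = 5·e^(−0) + 2·e^(−3.161) + 2·e^(−3.621) + 3·e^(−4.952) = 5.000 + 0.08477 + 0.05351 + 0.02121 = 5.159.
F = −kT ln Z = −0.09996 × ln(5.159) = −0.09996 × 1.641 = -0.16 eV.

-0.16 eV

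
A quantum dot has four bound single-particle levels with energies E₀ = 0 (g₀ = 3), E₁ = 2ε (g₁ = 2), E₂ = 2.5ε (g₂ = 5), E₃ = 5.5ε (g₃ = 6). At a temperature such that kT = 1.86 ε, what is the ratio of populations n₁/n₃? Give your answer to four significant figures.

2.188

n₁/n₃ = (g₁/g₃) exp[−(E₁−E₃)/kT] = (2/6) × exp(−(-3.5ε)/(1.86ε)) = (2/6) × exp(1.88172) = 2.188.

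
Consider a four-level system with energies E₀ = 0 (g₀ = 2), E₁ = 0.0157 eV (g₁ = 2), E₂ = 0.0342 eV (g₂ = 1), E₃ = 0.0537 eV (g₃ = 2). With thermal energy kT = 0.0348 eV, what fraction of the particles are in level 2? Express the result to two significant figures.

0.092

Eᵢ/kT = 0, 0.4511, 0.9828, 1.543.
Z = Σ gᵢe^(−Eᵢ/kT) = 2·e^(−0) + 2·e^(−0.4511) + 1·e^(−0.9828) + 2·e^(−1.543) = 2.000 + 1.274 + 0.3743 + 0.4275 = 4.076.
P₂ = g₂ e^(−E₂/kT) / Z = 0.3743/4.076 = 0.092.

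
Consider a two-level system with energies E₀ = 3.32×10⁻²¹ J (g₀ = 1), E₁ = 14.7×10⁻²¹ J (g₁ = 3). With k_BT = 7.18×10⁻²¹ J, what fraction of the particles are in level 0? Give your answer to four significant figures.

0.6192

Eᵢ/kT = 0.462396, 2.04735.
Z = Σ gᵢe^(−Eᵢ/kT) = 1·e^(−0.462396) + 3·e^(−2.04735) = 0.629773 + 0.387230 = 1.01700.
P₀ = g₀ e^(−E₀/kT) / Z = 0.629773/1.01700 = 0.6192.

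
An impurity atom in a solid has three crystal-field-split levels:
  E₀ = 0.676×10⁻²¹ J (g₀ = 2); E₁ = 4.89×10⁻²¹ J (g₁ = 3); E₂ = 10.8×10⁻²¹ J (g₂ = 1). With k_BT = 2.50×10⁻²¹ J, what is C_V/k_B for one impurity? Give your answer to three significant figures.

Eᵢ/kT = 0.27040, 1.9560, 4.3200.
Z = Σ gᵢe^(−Eᵢ/kT) = 2·e^(−0.27040) + 3·e^(−1.9560) + 1·e^(−4.3200) = 1.5261 + 0.42427 + 0.013300 = 1.9637.
⟨E⟩ = 1.6550, ⟨E²⟩ = 6.3115.
C_V/k_B = (⟨E²⟩ − ⟨E⟩²)/(kT)² = (6.3115 − 2.7390)/6.2500 = 0.572.

0.572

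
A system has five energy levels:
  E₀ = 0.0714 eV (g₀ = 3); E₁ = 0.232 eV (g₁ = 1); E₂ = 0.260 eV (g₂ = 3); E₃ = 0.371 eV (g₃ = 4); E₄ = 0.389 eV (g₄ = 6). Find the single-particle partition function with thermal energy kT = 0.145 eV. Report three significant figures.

Eᵢ/kT = 0.49241, 1.6000, 1.7931, 2.5586, 2.6828.
Z = Σ gᵢe^(−Eᵢ/kT) = 3·e^(−0.49241) + 1·e^(−1.6000) + 3·e^(−1.7931) + 4·e^(−2.5586) + 6·e^(−2.6828) = 1.8335 + 0.20190 + 0.49933 + 0.30965 + 0.41023 = 3.2546.

Z = 3.25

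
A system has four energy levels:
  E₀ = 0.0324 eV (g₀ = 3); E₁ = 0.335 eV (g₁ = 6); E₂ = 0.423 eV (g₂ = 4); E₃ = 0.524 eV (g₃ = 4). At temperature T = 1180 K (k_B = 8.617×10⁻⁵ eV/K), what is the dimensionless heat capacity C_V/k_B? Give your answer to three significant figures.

k_BT = 8.617×10⁻⁵ × 1180 K = 0.10168 eV.
Eᵢ/kT = 0.31865, 3.2946, 4.1601, 5.1534.
Z = Σ gᵢe^(−Eᵢ/kT) = 3·e^(−0.31865) + 6·e^(−3.2946) + 4·e^(−4.1601) + 4·e^(−5.1534) = 2.1814 + 0.22250 + 0.062424 + 0.023119 = 2.4894.
⟨E⟩ = 0.073807 eV, ⟨E²⟩ = 0.017987 eV².
C_V/k_B = (⟨E²⟩ − ⟨E⟩²)/(kT)² = (0.017987 − 0.0054475)/0.010339 = 1.21.

1.21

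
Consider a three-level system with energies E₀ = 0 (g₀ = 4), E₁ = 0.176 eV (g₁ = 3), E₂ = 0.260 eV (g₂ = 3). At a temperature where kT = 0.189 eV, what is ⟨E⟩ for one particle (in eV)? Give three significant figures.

0.0682 eV

Eᵢ/kT = 0, 0.93122, 1.3757.
Z = Σ gᵢe^(−Eᵢ/kT) = 4·e^(−0) + 3·e^(−0.93122) + 3·e^(−1.3757) = 4.0000 + 1.1822 + 0.75799 = 5.9402.
⟨E⟩ = Σ Eᵢ gᵢe^(−Eᵢ/kT) / Z = (0·4.0000 + 0.176·1.1822 + 0.260·0.75799) / 5.9402 = 0.0682 eV.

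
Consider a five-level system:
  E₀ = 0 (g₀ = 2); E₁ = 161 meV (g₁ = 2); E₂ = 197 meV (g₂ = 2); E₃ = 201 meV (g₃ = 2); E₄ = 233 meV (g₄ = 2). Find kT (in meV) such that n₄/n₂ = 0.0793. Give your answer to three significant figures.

n₄/n₂ = (g₄/g₂) exp[−(E₄−E₂)/kT] = 0.0793.
⇒ (E₄−E₂)/kT = ln((2/2)/0.0793) = ln(12.610) = 2.5345.
kT = 36 meV / 2.5345 = 14.2 meV.

14.2 meV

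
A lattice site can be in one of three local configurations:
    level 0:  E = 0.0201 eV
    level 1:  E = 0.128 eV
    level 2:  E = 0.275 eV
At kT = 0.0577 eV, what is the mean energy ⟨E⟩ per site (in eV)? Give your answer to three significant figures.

0.0370 eV

Eᵢ/kT = 0.34835, 2.2184, 4.7660.
Z = Σ e^(−Eᵢ/kT) = e^(−0.34835) + e^(−2.2184) + e^(−4.7660) = 0.70585 + 0.10878 + 0.0085144 = 0.82314.
⟨E⟩ = Σ Eᵢ e^(−Eᵢ/kT) / Z = (0.0201·0.70585 + 0.128·0.10878 + 0.275·0.0085144) / 0.82314 = 0.0370 eV.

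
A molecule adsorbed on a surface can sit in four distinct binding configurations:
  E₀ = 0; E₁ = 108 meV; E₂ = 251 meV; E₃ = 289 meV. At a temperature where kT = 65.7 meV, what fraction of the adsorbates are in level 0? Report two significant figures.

0.81

Eᵢ/kT = 0, 1.644, 3.820, 4.399.
Z = Σ e^(−Eᵢ/kT) = e^(−0) + e^(−1.644) + e^(−3.820) + e^(−4.399) = 1.000 + 0.1932 + 0.02193 + 0.01229 = 1.227.
P₀ = e^(−E₀/kT) / Z = 1.000/1.227 = 0.81.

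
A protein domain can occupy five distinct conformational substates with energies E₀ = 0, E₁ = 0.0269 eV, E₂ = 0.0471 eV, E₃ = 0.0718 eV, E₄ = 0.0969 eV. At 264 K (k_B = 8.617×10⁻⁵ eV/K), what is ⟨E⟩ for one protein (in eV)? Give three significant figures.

k_BT = 8.617×10⁻⁵ × 264 K = 0.022749 eV.
Eᵢ/kT = 0, 1.1825, 2.0704, 3.1562, 4.2595.
Z = Σ e^(−Eᵢ/kT) = e^(−0) + e^(−1.1825) + e^(−2.0704) + e^(−3.1562) + e^(−4.2595) = 1.0000 + 0.30651 + 0.12614 + 0.042587 + 0.014129 = 1.4894.
⟨E⟩ = Σ Eᵢ e^(−Eᵢ/kT) / Z = (0·1.0000 + 0.0269·0.30651 + 0.0471·0.12614 + 0.0718·0.042587 + 0.0969·0.014129) / 1.4894 = 0.0125 eV.

0.0125 eV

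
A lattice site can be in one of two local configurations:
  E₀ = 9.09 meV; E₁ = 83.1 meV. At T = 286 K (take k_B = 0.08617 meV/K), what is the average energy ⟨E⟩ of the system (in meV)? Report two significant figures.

13 meV

k_BT = 0.08617 × 286 K = 24.64 meV.
Eᵢ/kT = 0.3689, 3.373.
Z = Σ e^(−Eᵢ/kT) = e^(−0.3689) + e^(−3.373) = 0.6915 + 0.03429 = 0.7258.
⟨E⟩ = Σ Eᵢ e^(−Eᵢ/kT) / Z = (9.09·0.6915 + 83.1·0.03429) / 0.7258 = 13 meV.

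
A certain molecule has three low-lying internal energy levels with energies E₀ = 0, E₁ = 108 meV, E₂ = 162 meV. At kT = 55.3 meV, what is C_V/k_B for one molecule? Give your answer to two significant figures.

Eᵢ/kT = 0, 1.953, 2.929.
Z = Σ e^(−Eᵢ/kT) = e^(−0) + e^(−1.953) + e^(−2.929) = 1.000 + 0.1418 + 0.05345 = 1.195.
⟨E⟩ = 20.06 meV, ⟨E²⟩ = 2558 meV².
C_V/k_B = (⟨E²⟩ − ⟨E⟩²)/(kT)² = (2558 − 402.4)/3058 = 0.70.

0.70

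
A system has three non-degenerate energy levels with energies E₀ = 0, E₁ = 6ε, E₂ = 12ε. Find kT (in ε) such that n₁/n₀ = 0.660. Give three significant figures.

14.4 ε

n₁/n₀ = exp[−(E₁−E₀)/kT] = 0.660.
⇒ (E₁−E₀)/kT = ln(1/0.660) = ln(1.5152) = 0.41555.
kT = 6ε / 0.41555 = 14.4 ε.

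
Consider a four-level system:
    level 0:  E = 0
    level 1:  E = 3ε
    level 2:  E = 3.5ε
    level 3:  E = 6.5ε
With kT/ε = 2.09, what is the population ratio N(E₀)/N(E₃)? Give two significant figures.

n₀/n₃ = exp[−(E₀−E₃)/kT] = exp(−(-6.5ε)/(2.09ε)) = exp(3.110) = 22.

22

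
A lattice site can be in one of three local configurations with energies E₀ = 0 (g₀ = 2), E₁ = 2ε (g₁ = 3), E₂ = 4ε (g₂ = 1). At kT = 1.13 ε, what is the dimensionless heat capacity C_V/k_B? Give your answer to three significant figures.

0.616

Eᵢ/kT = 0, 1.7699, 3.5398.
Z = Σ gᵢe^(−Eᵢ/kT) = 2·e^(−0) + 3·e^(−1.7699) + 1·e^(−3.5398) = 2.0000 + 0.51105 + 0.029019 = 2.5401.
⟨E⟩ = 0.44808 ε, ⟨E²⟩ = 0.98756 ε².
C_V/k_B = (⟨E²⟩ − ⟨E⟩²)/(kT)² = (0.98756 − 0.20078)/1.2769 = 0.616.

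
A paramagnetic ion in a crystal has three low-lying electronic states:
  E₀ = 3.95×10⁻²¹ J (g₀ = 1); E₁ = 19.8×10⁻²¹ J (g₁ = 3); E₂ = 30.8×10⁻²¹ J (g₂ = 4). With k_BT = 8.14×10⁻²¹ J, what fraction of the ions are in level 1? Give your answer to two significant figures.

0.27

Eᵢ/kT = 0.4853, 2.432, 3.784.
Z = Σ gᵢe^(−Eᵢ/kT) = 1·e^(−0.4853) + 3·e^(−2.432) + 4·e^(−3.784) = 0.6155 + 0.2636 + 0.09093 = 0.9700.
P₁ = g₁ e^(−E₁/kT) / Z = 0.2636/0.9700 = 0.27.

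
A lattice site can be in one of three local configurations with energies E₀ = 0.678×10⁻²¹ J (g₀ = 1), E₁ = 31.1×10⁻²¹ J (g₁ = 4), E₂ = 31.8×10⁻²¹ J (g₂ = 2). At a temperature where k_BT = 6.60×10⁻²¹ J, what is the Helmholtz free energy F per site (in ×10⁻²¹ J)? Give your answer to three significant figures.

0.307 ×10⁻²¹ J

Eᵢ/kT = 0.10273, 4.7121, 4.8182.
Z = Σ gᵢe^(−Eᵢ/kT) = 1·e^(−0.10273) + 4·e^(−4.7121) + 2·e^(−4.8182) = 0.90237 + 0.035944 + 0.016163 = 0.95448.
F = −kT ln Z = −6.60 × ln(0.95448) = −6.60 × -0.046589 = 0.307 ×10⁻²¹ J.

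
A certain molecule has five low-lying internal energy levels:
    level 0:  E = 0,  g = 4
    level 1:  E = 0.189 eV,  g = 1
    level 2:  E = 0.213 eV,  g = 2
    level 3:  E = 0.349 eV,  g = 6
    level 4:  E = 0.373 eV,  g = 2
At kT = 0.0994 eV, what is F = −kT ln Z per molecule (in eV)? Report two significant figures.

Eᵢ/kT = 0, 1.901, 2.143, 3.511, 3.753.
Z = Σ gᵢe^(−Eᵢ/kT) = 4·e^(−0) + 1·e^(−1.901) + 2·e^(−2.143) + 6·e^(−3.511) + 2·e^(−3.753) = 4.000 + 0.1494 + 0.2346 + 0.1792 + 0.04689 = 4.610.
F = −kT ln Z = −0.0994 × ln(4.610) = −0.0994 × 1.528 = -0.15 eV.

-0.15 eV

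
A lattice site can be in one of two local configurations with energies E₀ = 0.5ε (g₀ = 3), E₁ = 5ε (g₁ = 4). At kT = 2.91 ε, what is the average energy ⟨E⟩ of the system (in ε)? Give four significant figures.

Eᵢ/kT = 0.171821, 1.71821.
Z = Σ gᵢe^(−Eᵢ/kT) = 3·e^(−0.171821) + 4·e^(−1.71821) = 2.52639 + 0.717548 = 3.24394.
⟨E⟩ = Σ Eᵢ gᵢe^(−Eᵢ/kT) / Z = (0.5·2.52639 + 5·0.717548) / 3.24394 = 1.495 ε.

1.495 ε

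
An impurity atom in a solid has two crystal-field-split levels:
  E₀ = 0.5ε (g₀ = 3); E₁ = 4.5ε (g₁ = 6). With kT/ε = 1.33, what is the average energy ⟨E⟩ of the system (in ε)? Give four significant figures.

0.8598 ε

Eᵢ/kT = 0.375940, 3.38346.
Z = Σ gᵢe^(−Eᵢ/kT) = 3·e^(−0.375940) + 6·e^(−3.38346) = 2.05993 + 0.203579 = 2.26351.
⟨E⟩ = Σ Eᵢ gᵢe^(−Eᵢ/kT) / Z = (0.5·2.05993 + 4.5·0.203579) / 2.26351 = 0.8598 ε.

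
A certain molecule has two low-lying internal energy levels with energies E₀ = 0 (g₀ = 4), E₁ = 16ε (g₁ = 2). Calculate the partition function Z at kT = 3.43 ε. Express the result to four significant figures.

Eᵢ/kT = 0, 4.66472.
Z = Σ gᵢe^(−Eᵢ/kT) = 4·e^(−0) + 2·e^(−4.66472) = 4.00000 + 0.0188438 = 4.01884.

Z = 4.019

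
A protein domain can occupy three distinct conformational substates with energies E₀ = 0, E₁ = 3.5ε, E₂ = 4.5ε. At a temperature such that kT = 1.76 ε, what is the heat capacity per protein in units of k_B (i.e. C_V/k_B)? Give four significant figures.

0.7131

Eᵢ/kT = 0, 1.98864, 2.55682.
Z = Σ e^(−Eᵢ/kT) = e^(−0) + e^(−1.98864) + e^(−2.55682) = 1.00000 + 0.136881 + 0.0775510 = 1.21443.
⟨E⟩ = 0.681853 ε, ⟨E²⟩ = 2.67385 ε².
C_V/k_B = (⟨E²⟩ − ⟨E⟩²)/(kT)² = (2.67385 − 0.464924)/3.09760 = 0.7131.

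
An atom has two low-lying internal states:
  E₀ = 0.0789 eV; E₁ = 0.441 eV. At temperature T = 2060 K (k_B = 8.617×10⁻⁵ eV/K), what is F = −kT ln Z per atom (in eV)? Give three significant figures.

0.0572 eV

k_BT = 8.617×10⁻⁵ × 2060 K = 0.17751 eV.
Eᵢ/kT = 0.44448, 2.4844.
Z = Σ e^(−Eᵢ/kT) = e^(−0.44448) + e^(−2.4844) = 0.64116 + 0.083376 = 0.72454.
F = −kT ln Z = −0.17751 × ln(0.72454) = −0.17751 × -0.32222 = 0.0572 eV.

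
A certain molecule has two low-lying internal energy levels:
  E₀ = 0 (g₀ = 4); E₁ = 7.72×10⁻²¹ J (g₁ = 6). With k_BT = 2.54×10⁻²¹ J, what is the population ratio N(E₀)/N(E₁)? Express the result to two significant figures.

14

n₀/n₁ = (g₀/g₁) exp[−(E₀−E₁)/kT] = (4/6) × exp(−(-7.72 ×10⁻²¹ J)/(2.54 ×10⁻²¹ J)) = (4/6) × exp(3.039) = 14.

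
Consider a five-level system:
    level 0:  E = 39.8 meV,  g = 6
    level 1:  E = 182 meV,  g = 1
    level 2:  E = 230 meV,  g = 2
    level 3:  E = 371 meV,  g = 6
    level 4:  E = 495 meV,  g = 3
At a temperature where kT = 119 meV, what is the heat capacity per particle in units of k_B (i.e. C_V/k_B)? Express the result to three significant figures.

0.639

Eᵢ/kT = 0.33445, 1.5294, 1.9328, 3.1176, 4.1597.
Z = Σ gᵢe^(−Eᵢ/kT) = 6·e^(−0.33445) + 1·e^(−1.5294) + 2·e^(−1.9328) + 6·e^(−3.1176) + 3·e^(−4.1597) = 4.2944 + 0.21667 + 0.28948 + 0.26558 + 0.046837 = 5.1130.
⟨E⟩ = 77.967 meV, ⟨E²⟩ = 15123 meV².
C_V/k_B = (⟨E²⟩ − ⟨E⟩²)/(kT)² = (15123 − 6078.9)/14161 = 0.639.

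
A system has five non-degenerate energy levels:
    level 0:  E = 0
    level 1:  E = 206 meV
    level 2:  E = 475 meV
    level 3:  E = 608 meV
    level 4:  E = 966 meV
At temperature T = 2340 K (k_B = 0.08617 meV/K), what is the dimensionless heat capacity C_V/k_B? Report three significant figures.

k_BT = 0.08617 × 2340 K = 201.64 meV.
Eᵢ/kT = 0, 1.0216, 2.3557, 3.0153, 4.7907.
Z = Σ e^(−Eᵢ/kT) = e^(−0) + e^(−1.0216) + e^(−2.3557) + e^(−3.0153) + e^(−4.7907) = 1.0000 + 0.36002 + 0.094827 + 0.049031 + 0.0083066 = 1.5122.
⟨E⟩ = 103.85 meV, ⟨E²⟩ = 41363 meV².
C_V/k_B = (⟨E²⟩ − ⟨E⟩²)/(kT)² = (41363 − 10785)/40659 = 0.752.

0.752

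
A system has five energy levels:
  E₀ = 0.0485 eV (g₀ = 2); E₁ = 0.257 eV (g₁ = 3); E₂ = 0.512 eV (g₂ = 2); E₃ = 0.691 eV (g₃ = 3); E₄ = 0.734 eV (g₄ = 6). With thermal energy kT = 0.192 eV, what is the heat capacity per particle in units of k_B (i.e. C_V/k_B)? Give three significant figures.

Eᵢ/kT = 0.25260, 1.3385, 2.6667, 3.5990, 3.8229.
Z = Σ gᵢe^(−Eᵢ/kT) = 2·e^(−0.25260) + 3·e^(−1.3385) + 2·e^(−2.6667) + 3·e^(−3.5990) + 6·e^(−3.8229) = 1.5536 + 0.78672 + 0.13896 + 0.082053 + 0.13119 = 2.6925.
⟨E⟩ = 0.18632 eV, ⟨E²⟩ = 0.074987 eV².
C_V/k_B = (⟨E²⟩ − ⟨E⟩²)/(kT)² = (0.074987 − 0.034715)/0.036864 = 1.09.

1.09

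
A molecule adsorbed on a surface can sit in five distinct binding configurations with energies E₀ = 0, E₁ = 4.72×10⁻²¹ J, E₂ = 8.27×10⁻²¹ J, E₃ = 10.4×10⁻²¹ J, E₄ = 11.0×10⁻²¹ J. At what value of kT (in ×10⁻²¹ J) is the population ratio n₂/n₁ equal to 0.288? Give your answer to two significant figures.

n₂/n₁ = exp[−(E₂−E₁)/kT] = 0.288.
⇒ (E₂−E₁)/kT = ln(1/0.288) = ln(3.472) = 1.245.
kT = 3.55 ×10⁻²¹ J / 1.245 = 2.9 ×10⁻²¹ J.

2.9 ×10⁻²¹ J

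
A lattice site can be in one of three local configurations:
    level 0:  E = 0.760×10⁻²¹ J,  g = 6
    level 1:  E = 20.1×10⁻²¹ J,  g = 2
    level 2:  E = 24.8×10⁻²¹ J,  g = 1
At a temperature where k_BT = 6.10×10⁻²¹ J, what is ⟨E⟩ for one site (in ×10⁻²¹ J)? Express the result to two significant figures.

1.1 ×10⁻²¹ J

Eᵢ/kT = 0.1246, 3.295, 4.066.
Z = Σ gᵢe^(−Eᵢ/kT) = 6·e^(−0.1246) + 2·e^(−3.295) + 1·e^(−4.066) = 5.297 + 0.07414 + 0.01715 = 5.388.
⟨E⟩ = Σ Eᵢ gᵢe^(−Eᵢ/kT) / Z = (0.760·5.297 + 20.1·0.07414 + 24.8·0.01715) / 5.388 = 1.1 ×10⁻²¹ J.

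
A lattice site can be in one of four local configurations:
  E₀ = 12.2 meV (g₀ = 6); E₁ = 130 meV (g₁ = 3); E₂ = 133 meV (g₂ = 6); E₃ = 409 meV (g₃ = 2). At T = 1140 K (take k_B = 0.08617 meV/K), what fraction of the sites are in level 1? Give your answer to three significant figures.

0.104

k_BT = 0.08617 × 1140 K = 98.234 meV.
Eᵢ/kT = 0.12419, 1.3234, 1.3539, 4.1635.
Z = Σ gᵢe^(−Eᵢ/kT) = 6·e^(−0.12419) + 3·e^(−1.3234) + 6·e^(−1.3539) + 2·e^(−4.1635) = 5.2993 + 0.79869 + 1.5494 + 0.031106 = 7.6785.
P₁ = g₁ e^(−E₁/kT) / Z = 0.79869/7.6785 = 0.104.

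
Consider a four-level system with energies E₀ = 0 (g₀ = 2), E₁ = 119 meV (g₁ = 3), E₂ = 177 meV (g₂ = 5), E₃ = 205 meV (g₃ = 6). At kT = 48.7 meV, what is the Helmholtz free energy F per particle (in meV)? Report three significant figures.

Eᵢ/kT = 0, 2.4435, 3.6345, 4.2094.
Z = Σ gᵢe^(−Eᵢ/kT) = 2·e^(−0) + 3·e^(−2.4435) + 5·e^(−3.6345) + 6·e^(−4.2094) = 2.0000 + 0.26057 + 0.13199 + 0.089132 = 2.4817.
F = −kT ln Z = −48.7 × ln(2.4817) = −48.7 × 0.90894 = -44.3 meV.

-44.3 meV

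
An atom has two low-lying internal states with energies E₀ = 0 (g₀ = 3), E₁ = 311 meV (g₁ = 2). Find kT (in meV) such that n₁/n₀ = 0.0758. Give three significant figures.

n₁/n₀ = (g₁/g₀) exp[−(E₁−E₀)/kT] = 0.0758.
⇒ (E₁−E₀)/kT = ln((2/3)/0.0758) = ln(8.7951) = 2.1742.
kT = 311 meV / 2.1742 = 143 meV.

143 meV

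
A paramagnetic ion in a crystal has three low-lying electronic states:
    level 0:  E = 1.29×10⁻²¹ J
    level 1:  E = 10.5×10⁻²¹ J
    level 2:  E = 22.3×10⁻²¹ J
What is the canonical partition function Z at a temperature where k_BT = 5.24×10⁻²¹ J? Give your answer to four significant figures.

Z = 0.9308

Eᵢ/kT = 0.246183, 2.00382, 4.25573.
Z = Σ e^(−Eᵢ/kT) = e^(−0.246183) + e^(−2.00382) + e^(−4.25573) = 0.781779 + 0.134819 + 0.0141827 = 0.930781.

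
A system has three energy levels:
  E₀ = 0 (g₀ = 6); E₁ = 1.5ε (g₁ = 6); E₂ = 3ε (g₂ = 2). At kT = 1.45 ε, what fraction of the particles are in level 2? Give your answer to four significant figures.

0.03013

Eᵢ/kT = 0, 1.03448, 2.06897.
Z = Σ gᵢe^(−Eᵢ/kT) = 6·e^(−0) + 6·e^(−1.03448) + 2·e^(−2.06897) = 6.00000 + 2.13247 + 0.252632 = 8.38510.
P₂ = g₂ e^(−E₂/kT) / Z = 0.252632/8.38510 = 0.03013.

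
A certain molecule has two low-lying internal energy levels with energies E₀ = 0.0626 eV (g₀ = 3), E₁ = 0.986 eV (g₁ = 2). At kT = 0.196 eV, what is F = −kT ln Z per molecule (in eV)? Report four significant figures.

Eᵢ/kT = 0.319388, 5.03061.
Z = Σ gᵢe^(−Eᵢ/kT) = 3·e^(−0.319388) + 2·e^(−5.03061) = 2.17978 + 0.0130696 = 2.19285.
F = −kT ln Z = −0.196 × ln(2.19285) = −0.196 × 0.785202 = -0.1539 eV.

-0.1539 eV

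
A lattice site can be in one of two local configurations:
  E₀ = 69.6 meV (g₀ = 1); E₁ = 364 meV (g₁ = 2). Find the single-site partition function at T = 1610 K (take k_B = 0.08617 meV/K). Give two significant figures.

k_BT = 0.08617 × 1610 K = 138.7 meV.
Eᵢ/kT = 0.5018, 2.624.
Z = Σ gᵢe^(−Eᵢ/kT) = 1·e^(−0.5018) + 2·e^(−2.624) = 0.6054 + 0.1450 = 0.7504.

Z = 0.75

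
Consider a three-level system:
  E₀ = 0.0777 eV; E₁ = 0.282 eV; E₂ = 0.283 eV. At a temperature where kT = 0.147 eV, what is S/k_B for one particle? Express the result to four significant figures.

Eᵢ/kT = 0.528571, 1.91837, 1.92517.
Z = Σ e^(−Eᵢ/kT) = e^(−0.528571) + e^(−1.91837) + e^(−1.92517) = 0.589447 + 0.146846 + 0.145851 = 0.882144.
⟨E⟩ = Σ EᵢPᵢ = 0.145652 eV.
S/k_B = ln Z + ⟨E⟩/kT = ln(0.882144) + 0.145652/0.147 = -0.125400 + 0.990830 = 0.8654.

0.8654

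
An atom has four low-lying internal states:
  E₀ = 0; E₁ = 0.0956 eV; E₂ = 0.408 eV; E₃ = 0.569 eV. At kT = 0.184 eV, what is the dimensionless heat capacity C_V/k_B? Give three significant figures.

0.490

Eᵢ/kT = 0, 0.51957, 2.2174, 3.0924.
Z = Σ e^(−Eᵢ/kT) = e^(−0) + e^(−0.51957) + e^(−2.2174) + e^(−3.0924) = 1.0000 + 0.59478 + 0.10889 + 0.045393 = 1.7491.
⟨E⟩ = 0.072675 eV, ⟨E²⟩ = 0.021873 eV².
C_V/k_B = (⟨E²⟩ − ⟨E⟩²)/(kT)² = (0.021873 − 0.0052817)/0.033856 = 0.490.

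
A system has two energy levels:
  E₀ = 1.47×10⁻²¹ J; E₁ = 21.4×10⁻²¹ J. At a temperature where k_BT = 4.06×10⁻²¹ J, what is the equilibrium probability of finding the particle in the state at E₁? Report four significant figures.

Eᵢ/kT = 0.362069, 5.27094.
Z = Σ e^(−Eᵢ/kT) = e^(−0.362069) + e^(−5.27094) = 0.696234 + 0.00513878 = 0.701373.
P₁ = e^(−E₁/kT) / Z = 0.00513878/0.701373 = 0.007327.

0.007327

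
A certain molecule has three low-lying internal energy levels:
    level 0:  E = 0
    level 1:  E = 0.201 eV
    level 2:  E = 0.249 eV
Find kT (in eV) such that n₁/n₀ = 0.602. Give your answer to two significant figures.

0.40 eV

n₁/n₀ = exp[−(E₁−E₀)/kT] = 0.602.
⇒ (E₁−E₀)/kT = ln(1/0.602) = ln(1.661) = 0.5074.
kT = 0.201 eV / 0.5074 = 0.40 eV.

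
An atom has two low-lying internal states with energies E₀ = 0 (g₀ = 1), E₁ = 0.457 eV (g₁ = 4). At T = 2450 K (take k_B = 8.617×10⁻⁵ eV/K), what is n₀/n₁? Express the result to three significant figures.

2.18

k_BT = 8.617×10⁻⁵ × 2450 K = 0.21112 eV.
n₀/n₁ = (g₀/g₁) exp[−(E₀−E₁)/kT] = (1/4) × exp(−(-0.457 eV)/(0.21112 eV)) = (1/4) × exp(2.1646) = 2.18.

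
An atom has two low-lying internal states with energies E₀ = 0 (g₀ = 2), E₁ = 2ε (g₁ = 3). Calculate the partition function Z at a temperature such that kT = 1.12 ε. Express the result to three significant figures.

Eᵢ/kT = 0, 1.7857.
Z = Σ gᵢe^(−Eᵢ/kT) = 2·e^(−0) + 3·e^(−1.7857) = 2.0000 + 0.50304 = 2.5030.

Z = 2.50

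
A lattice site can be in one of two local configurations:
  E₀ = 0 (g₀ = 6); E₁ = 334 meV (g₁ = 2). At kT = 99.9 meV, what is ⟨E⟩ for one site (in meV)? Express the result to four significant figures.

Eᵢ/kT = 0, 3.34334.
Z = Σ gᵢe^(−Eᵢ/kT) = 6·e^(−0) + 2·e^(−3.34334) = 6.00000 + 0.0706376 = 6.07064.
⟨E⟩ = Σ Eᵢ gᵢe^(−Eᵢ/kT) / Z = (0·6.00000 + 334·0.0706376) / 6.07064 = 3.886 meV.

3.886 meV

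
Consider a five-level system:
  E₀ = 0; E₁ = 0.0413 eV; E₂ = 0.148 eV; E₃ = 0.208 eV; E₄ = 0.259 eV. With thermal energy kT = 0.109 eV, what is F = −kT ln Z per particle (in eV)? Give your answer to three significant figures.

-0.0851 eV

Eᵢ/kT = 0, 0.37890, 1.3578, 1.9083, 2.3761.
Z = Σ e^(−Eᵢ/kT) = e^(−0) + e^(−0.37890) + e^(−1.3578) + e^(−1.9083) + e^(−2.3761) = 1.0000 + 0.68461 + 0.25723 + 0.14833 + 0.092912 = 2.1831.
F = −kT ln Z = −0.109 × ln(2.1831) = −0.109 × 0.78075 = -0.0851 eV.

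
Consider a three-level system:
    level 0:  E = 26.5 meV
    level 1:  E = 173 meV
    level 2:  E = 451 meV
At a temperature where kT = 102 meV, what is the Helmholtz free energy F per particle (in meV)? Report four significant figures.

3.463 meV

Eᵢ/kT = 0.259804, 1.69608, 4.42157.
Z = Σ e^(−Eᵢ/kT) = e^(−0.259804) + e^(−1.69608) + e^(−4.42157) = 0.771203 + 0.183401 + 0.0120154 = 0.966619.
F = −kT ln Z = −102 × ln(0.966619) = −102 × -0.0339509 = 3.463 meV.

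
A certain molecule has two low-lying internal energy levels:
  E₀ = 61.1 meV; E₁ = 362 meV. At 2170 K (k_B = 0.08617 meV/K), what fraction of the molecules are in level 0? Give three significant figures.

k_BT = 0.08617 × 2170 K = 186.99 meV.
Eᵢ/kT = 0.32676, 1.9359.
Z = Σ e^(−Eᵢ/kT) = e^(−0.32676) + e^(−1.9359) = 0.72126 + 0.14429 = 0.86555.
P₀ = e^(−E₀/kT) / Z = 0.72126/0.86555 = 0.833.

0.833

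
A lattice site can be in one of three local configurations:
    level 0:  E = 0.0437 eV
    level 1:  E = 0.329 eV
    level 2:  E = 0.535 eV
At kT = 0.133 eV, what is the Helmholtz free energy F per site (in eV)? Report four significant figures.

0.02605 eV

Eᵢ/kT = 0.328571, 2.47368, 4.02256.
Z = Σ e^(−Eᵢ/kT) = e^(−0.328571) + e^(−2.47368) + e^(−4.02256) = 0.719952 + 0.0842742 + 0.0179071 = 0.822133.
F = −kT ln Z = −0.133 × ln(0.822133) = −0.133 × -0.195853 = 0.02605 eV.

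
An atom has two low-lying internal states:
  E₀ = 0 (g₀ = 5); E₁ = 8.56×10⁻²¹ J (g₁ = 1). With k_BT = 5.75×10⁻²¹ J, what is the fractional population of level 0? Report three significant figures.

0.957

Eᵢ/kT = 0, 1.4887.
Z = Σ gᵢe^(−Eᵢ/kT) = 5·e^(−0) + 1·e^(−1.4887) = 5.0000 + 0.22567 = 5.2257.
P₀ = g₀ e^(−E₀/kT) / Z = 5.0000/5.2257 = 0.957.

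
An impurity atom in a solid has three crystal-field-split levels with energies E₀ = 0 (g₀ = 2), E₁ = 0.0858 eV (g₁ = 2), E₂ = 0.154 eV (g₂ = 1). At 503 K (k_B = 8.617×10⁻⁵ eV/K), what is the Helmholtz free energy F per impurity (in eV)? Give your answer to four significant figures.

k_BT = 8.617×10⁻⁵ × 503 K = 0.0433435 eV.
Eᵢ/kT = 0, 1.97954, 3.55301.
Z = Σ gᵢe^(−Eᵢ/kT) = 2·e^(−0) + 2·e^(−1.97954) + 1·e^(−3.55301) = 2.00000 + 0.276266 + 0.0286383 = 2.30490.
F = −kT ln Z = −0.0433435 × ln(2.30490) = −0.0433435 × 0.835037 = -0.03619 eV.

-0.03619 eV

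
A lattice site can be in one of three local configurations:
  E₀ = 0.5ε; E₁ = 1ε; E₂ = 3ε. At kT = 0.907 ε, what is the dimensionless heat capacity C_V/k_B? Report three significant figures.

Eᵢ/kT = 0.55127, 1.1025, 3.3076.
Z = Σ e^(−Eᵢ/kT) = e^(−0.55127) + e^(−1.1025) + e^(−3.3076) = 0.57622 + 0.33204 + 0.036604 = 0.94486.
⟨E⟩ = 0.77256 ε, ⟨E²⟩ = 0.85254 ε².
C_V/k_B = (⟨E²⟩ − ⟨E⟩²)/(kT)² = (0.85254 − 0.59685)/0.82265 = 0.311.

0.311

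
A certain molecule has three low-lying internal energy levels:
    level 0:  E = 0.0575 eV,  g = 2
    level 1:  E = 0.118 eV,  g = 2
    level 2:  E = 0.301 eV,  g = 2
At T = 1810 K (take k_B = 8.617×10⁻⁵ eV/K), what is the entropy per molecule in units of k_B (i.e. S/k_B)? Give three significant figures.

1.64

k_BT = 8.617×10⁻⁵ × 1810 K = 0.15597 eV.
Eᵢ/kT = 0.36866, 0.75656, 1.9299.
Z = Σ gᵢe^(−Eᵢ/kT) = 2·e^(−0.36866) + 2·e^(−0.75656) + 2·e^(−1.9299) = 1.3833 + 0.93856 + 0.29033 = 2.6122.
⟨E⟩ = Σ EᵢPᵢ = 0.10630 eV.
S/k_B = ln Z + ⟨E⟩/kT = ln(2.6122) + 0.10630/0.15597 = 0.96019 + 0.68154 = 1.64.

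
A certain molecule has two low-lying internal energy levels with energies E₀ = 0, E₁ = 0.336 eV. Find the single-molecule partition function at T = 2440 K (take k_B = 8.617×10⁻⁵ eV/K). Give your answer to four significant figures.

Z = 1.202

k_BT = 8.617×10⁻⁵ × 2440 K = 0.210255 eV.
Eᵢ/kT = 0, 1.59806.
Z = Σ e^(−Eᵢ/kT) = e^(−0) + e^(−1.59806) = 1.00000 + 0.202289 = 1.20229.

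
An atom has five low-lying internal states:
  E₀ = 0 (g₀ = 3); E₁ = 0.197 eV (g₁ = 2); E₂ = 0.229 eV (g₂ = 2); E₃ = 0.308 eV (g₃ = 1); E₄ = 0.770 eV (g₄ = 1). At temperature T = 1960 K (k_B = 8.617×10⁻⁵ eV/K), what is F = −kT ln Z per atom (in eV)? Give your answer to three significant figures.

k_BT = 8.617×10⁻⁵ × 1960 K = 0.16889 eV.
Eᵢ/kT = 0, 1.1664, 1.3559, 1.8237, 4.5592.
Z = Σ gᵢe^(−Eᵢ/kT) = 3·e^(−0) + 2·e^(−1.1664) + 2·e^(−1.3559) + 1·e^(−1.8237) + 1·e^(−4.5592) = 3.0000 + 0.62297 + 0.51543 + 0.16143 + 0.010470 = 4.3103.
F = −kT ln Z = −0.16889 × ln(4.3103) = −0.16889 × 1.4610 = -0.247 eV.

-0.247 eV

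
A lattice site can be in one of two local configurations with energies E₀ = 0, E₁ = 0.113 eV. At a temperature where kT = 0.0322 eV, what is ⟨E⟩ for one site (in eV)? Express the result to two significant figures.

Eᵢ/kT = 0, 3.509.
Z = Σ e^(−Eᵢ/kT) = e^(−0) + e^(−3.509) = 1.000 + 0.02993 = 1.030.
⟨E⟩ = Σ Eᵢ e^(−Eᵢ/kT) / Z = (0·1.000 + 0.113·0.02993) / 1.030 = 0.0033 eV.

0.0033 eV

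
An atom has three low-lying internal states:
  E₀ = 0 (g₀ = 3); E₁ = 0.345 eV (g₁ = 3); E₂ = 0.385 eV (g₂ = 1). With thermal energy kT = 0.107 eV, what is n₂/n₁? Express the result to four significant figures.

n₂/n₁ = (g₂/g₁) exp[−(E₂−E₁)/kT] = (1/3) × exp(−(0.040 eV)/(0.107 eV)) = (1/3) × exp(-0.373832) = 0.2294.

0.2294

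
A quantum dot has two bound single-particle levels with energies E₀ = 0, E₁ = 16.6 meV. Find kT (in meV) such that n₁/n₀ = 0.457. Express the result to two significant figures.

n₁/n₀ = exp[−(E₁−E₀)/kT] = 0.457.
⇒ (E₁−E₀)/kT = ln(1/0.457) = ln(2.188) = 0.7830.
kT = 16.6 meV / 0.7830 = 21 meV.

21 meV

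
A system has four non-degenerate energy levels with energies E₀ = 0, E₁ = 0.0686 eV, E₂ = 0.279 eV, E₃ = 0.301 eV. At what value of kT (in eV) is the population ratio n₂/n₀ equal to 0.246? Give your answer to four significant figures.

n₂/n₀ = exp[−(E₂−E₀)/kT] = 0.246.
⇒ (E₂−E₀)/kT = ln(1/0.246) = ln(4.06504) = 1.40242.
kT = 0.279 eV / 1.40242 = 0.1989 eV.

0.1989 eV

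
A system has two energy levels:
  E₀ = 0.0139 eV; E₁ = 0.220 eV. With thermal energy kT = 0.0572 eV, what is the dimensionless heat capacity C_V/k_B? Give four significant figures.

Eᵢ/kT = 0.243007, 3.84615.
Z = Σ e^(−Eᵢ/kT) = e^(−0.243007) + e^(−3.84615) = 0.784266 + 0.0213618 = 0.805628.
⟨E⟩ = 0.0193649 eV, ⟨E²⟩ = 0.00147145 eV².
C_V/k_B = (⟨E²⟩ − ⟨E⟩²)/(kT)² = (0.00147145 − 0.000374999)/0.00327184 = 0.3351.

0.3351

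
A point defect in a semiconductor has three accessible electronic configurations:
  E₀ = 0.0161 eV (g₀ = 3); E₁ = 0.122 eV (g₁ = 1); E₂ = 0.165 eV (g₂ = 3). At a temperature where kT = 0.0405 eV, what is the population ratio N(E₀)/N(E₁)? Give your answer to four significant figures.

n₀/n₁ = (g₀/g₁) exp[−(E₀−E₁)/kT] = (3/1) × exp(−(-0.1059 eV)/(0.0405 eV)) = (3/1) × exp(2.61481) = 40.99.

40.99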